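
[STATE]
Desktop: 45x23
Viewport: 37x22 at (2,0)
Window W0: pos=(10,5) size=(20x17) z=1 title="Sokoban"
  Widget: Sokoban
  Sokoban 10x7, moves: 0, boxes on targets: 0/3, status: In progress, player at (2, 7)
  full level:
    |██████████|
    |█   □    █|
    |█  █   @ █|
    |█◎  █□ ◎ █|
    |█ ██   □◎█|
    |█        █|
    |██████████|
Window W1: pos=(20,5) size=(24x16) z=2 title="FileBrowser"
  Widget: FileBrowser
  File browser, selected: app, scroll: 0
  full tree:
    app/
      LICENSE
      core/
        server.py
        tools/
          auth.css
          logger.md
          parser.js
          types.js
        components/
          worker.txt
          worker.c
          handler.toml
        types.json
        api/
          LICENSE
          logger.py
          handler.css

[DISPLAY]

                                     
                                     
                                     
                                     
                                     
        ┏━━━━━━━━━┏━━━━━━━━━━━━━━━━━━
        ┃ Sokoban ┃ FileBrowser      
        ┠─────────┠──────────────────
        ┃█████████┃> [-] app/        
        ┃█   □    ┃    LICENSE       
        ┃█  █   @ ┃    [+] core/     
        ┃█◎  █□ ◎ ┃                  
        ┃█ ██   □◎┃                  
        ┃█        ┃                  
        ┃█████████┃                  
        ┃Moves: 0 ┃                  
        ┃         ┃                  
        ┃         ┃                  
        ┃         ┃                  
        ┃         ┃                  
        ┃         ┗━━━━━━━━━━━━━━━━━━
        ┗━━━━━━━━━━━━━━━━━━┛         


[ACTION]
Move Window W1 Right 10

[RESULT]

                                     
                                     
                                     
                                     
                                     
        ┏━━━━━━━━━━┏━━━━━━━━━━━━━━━━━
        ┃ Sokoban  ┃ FileBrowser     
        ┠──────────┠─────────────────
        ┃██████████┃> [-] app/       
        ┃█   □    █┃    LICENSE      
        ┃█  █   @ █┃    [+] core/    
        ┃█◎  █□ ◎ █┃                 
        ┃█ ██   □◎█┃                 
        ┃█        █┃                 
        ┃██████████┃                 
        ┃Moves: 0  ┃                 
        ┃          ┃                 
        ┃          ┃                 
        ┃          ┃                 
        ┃          ┃                 
        ┃          ┗━━━━━━━━━━━━━━━━━
        ┗━━━━━━━━━━━━━━━━━━┛         


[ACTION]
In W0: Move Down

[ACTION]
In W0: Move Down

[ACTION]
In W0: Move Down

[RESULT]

                                     
                                     
                                     
                                     
                                     
        ┏━━━━━━━━━━┏━━━━━━━━━━━━━━━━━
        ┃ Sokoban  ┃ FileBrowser     
        ┠──────────┠─────────────────
        ┃██████████┃> [-] app/       
        ┃█   □    █┃    LICENSE      
        ┃█  █     █┃    [+] core/    
        ┃█◎  █□ ◎ █┃                 
        ┃█ ██   @◎█┃                 
        ┃█      □ █┃                 
        ┃██████████┃                 
        ┃Moves: 2  ┃                 
        ┃          ┃                 
        ┃          ┃                 
        ┃          ┃                 
        ┃          ┃                 
        ┃          ┗━━━━━━━━━━━━━━━━━
        ┗━━━━━━━━━━━━━━━━━━┛         


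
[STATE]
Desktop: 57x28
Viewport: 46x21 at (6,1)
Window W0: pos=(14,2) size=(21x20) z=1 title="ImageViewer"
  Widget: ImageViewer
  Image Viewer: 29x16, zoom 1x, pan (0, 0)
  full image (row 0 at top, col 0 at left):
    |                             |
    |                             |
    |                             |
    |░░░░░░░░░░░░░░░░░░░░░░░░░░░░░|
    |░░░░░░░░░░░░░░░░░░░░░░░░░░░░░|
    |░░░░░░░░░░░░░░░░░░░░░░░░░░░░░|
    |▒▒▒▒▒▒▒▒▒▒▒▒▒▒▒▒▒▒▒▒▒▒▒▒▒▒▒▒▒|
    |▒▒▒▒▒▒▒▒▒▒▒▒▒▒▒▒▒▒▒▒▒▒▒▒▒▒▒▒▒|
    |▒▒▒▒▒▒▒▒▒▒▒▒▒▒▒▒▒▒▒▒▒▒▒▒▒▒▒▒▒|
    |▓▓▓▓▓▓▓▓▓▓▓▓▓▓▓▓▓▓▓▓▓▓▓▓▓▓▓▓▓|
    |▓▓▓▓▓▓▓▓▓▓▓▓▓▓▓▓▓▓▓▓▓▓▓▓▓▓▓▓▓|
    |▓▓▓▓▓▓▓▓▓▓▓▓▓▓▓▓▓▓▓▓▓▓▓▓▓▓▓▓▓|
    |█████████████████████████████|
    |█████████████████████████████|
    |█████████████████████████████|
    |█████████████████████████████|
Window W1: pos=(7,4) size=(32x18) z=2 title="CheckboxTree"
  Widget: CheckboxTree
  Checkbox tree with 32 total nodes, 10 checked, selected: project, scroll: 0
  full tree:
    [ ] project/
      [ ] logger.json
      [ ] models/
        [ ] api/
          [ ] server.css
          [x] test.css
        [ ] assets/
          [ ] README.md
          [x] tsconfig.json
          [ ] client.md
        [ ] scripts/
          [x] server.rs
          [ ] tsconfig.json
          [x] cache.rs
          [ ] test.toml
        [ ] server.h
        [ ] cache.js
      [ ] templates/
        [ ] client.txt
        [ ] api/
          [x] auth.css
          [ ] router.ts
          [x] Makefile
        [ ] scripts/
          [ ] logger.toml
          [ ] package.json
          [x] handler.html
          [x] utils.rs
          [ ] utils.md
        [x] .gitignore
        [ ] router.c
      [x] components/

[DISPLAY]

                                              
        ┏━━━━━━━━━━━━━━━━━━━┓                 
        ┃ ImageViewer       ┃                 
 ┏━━━━━━━━━━━━━━━━━━━━━━━━━━━━━━┓             
 ┃ CheckboxTree                 ┃             
 ┠──────────────────────────────┨             
 ┃>[-] project/                 ┃             
 ┃   [ ] logger.json            ┃             
 ┃   [-] models/                ┃             
 ┃     [-] api/                 ┃             
 ┃       [ ] server.css         ┃             
 ┃       [x] test.css           ┃             
 ┃     [-] assets/              ┃             
 ┃       [ ] README.md          ┃             
 ┃       [x] tsconfig.json      ┃             
 ┃       [ ] client.md          ┃             
 ┃     [-] scripts/             ┃             
 ┃       [x] server.rs          ┃             
 ┃       [ ] tsconfig.json      ┃             
 ┃       [x] cache.rs           ┃             
 ┗━━━━━━━━━━━━━━━━━━━━━━━━━━━━━━┛             


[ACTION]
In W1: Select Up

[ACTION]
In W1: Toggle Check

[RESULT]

                                              
        ┏━━━━━━━━━━━━━━━━━━━┓                 
        ┃ ImageViewer       ┃                 
 ┏━━━━━━━━━━━━━━━━━━━━━━━━━━━━━━┓             
 ┃ CheckboxTree                 ┃             
 ┠──────────────────────────────┨             
 ┃>[x] project/                 ┃             
 ┃   [x] logger.json            ┃             
 ┃   [x] models/                ┃             
 ┃     [x] api/                 ┃             
 ┃       [x] server.css         ┃             
 ┃       [x] test.css           ┃             
 ┃     [x] assets/              ┃             
 ┃       [x] README.md          ┃             
 ┃       [x] tsconfig.json      ┃             
 ┃       [x] client.md          ┃             
 ┃     [x] scripts/             ┃             
 ┃       [x] server.rs          ┃             
 ┃       [x] tsconfig.json      ┃             
 ┃       [x] cache.rs           ┃             
 ┗━━━━━━━━━━━━━━━━━━━━━━━━━━━━━━┛             


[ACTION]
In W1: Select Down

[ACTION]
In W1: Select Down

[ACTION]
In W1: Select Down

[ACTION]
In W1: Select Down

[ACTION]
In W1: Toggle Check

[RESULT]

                                              
        ┏━━━━━━━━━━━━━━━━━━━┓                 
        ┃ ImageViewer       ┃                 
 ┏━━━━━━━━━━━━━━━━━━━━━━━━━━━━━━┓             
 ┃ CheckboxTree                 ┃             
 ┠──────────────────────────────┨             
 ┃ [-] project/                 ┃             
 ┃   [x] logger.json            ┃             
 ┃   [-] models/                ┃             
 ┃     [-] api/                 ┃             
 ┃>      [ ] server.css         ┃             
 ┃       [x] test.css           ┃             
 ┃     [x] assets/              ┃             
 ┃       [x] README.md          ┃             
 ┃       [x] tsconfig.json      ┃             
 ┃       [x] client.md          ┃             
 ┃     [x] scripts/             ┃             
 ┃       [x] server.rs          ┃             
 ┃       [x] tsconfig.json      ┃             
 ┃       [x] cache.rs           ┃             
 ┗━━━━━━━━━━━━━━━━━━━━━━━━━━━━━━┛             


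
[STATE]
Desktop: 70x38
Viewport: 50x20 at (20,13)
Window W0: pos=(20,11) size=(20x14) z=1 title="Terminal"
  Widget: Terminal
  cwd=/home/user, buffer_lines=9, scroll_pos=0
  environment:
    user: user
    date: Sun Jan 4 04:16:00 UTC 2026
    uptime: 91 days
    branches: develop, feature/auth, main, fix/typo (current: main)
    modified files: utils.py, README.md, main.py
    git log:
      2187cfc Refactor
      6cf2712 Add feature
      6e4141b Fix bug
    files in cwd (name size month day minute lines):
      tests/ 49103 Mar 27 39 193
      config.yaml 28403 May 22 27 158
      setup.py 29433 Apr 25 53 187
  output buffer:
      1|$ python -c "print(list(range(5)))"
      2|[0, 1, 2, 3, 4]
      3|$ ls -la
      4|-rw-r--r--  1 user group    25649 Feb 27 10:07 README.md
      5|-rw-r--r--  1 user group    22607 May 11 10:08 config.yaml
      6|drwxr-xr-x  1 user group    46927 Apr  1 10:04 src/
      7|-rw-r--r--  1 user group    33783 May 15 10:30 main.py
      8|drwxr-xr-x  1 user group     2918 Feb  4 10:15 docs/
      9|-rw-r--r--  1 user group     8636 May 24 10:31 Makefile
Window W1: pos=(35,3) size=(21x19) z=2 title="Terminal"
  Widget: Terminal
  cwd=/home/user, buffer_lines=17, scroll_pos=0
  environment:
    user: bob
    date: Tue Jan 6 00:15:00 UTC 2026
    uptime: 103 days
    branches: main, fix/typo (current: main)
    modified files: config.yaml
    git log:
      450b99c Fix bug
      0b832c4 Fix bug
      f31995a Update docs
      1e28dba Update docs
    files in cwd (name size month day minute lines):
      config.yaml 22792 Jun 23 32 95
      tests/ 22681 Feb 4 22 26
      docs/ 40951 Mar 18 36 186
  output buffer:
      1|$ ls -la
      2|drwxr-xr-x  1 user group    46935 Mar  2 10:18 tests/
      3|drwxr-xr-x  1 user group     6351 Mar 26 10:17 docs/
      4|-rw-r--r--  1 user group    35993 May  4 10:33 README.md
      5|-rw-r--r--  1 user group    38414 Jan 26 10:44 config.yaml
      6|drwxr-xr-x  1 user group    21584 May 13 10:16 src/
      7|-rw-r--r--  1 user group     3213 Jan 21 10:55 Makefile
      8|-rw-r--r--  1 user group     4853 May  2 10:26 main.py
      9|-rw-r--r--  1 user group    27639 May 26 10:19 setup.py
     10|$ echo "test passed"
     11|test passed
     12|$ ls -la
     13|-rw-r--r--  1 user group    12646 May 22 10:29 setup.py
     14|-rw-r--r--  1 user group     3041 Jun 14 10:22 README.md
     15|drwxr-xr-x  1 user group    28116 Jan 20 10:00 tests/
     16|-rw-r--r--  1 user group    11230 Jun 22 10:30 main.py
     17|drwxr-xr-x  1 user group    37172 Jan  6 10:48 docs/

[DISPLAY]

┠──────────────┃-rw-r--r--  1 user ┃              
┃$ python -c "p┃-rw-r--r--  1 user ┃              
┃[0, 1, 2, 3, 4┃$ echo "test passed┃              
┃$ ls -la      ┃test passed        ┃              
┃-rw-r--r--  1 ┃$ ls -la           ┃              
┃-rw-r--r--  1 ┃-rw-r--r--  1 user ┃              
┃drwxr-xr-x  1 ┃-rw-r--r--  1 user ┃              
┃-rw-r--r--  1 ┃drwxr-xr-x  1 user ┃              
┃drwxr-xr-x  1 ┗━━━━━━━━━━━━━━━━━━━┛              
┃-rw-r--r--  1 user┃                              
┃$ █               ┃                              
┗━━━━━━━━━━━━━━━━━━┛                              
                                                  
                                                  
                                                  
                                                  
                                                  
                                                  
                                                  
                                                  


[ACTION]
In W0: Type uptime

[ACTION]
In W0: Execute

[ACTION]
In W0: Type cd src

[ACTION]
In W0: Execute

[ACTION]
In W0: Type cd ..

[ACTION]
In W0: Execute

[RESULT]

┠──────────────┃-rw-r--r--  1 user ┃              
┃-rw-r--r--  1 ┃-rw-r--r--  1 user ┃              
┃drwxr-xr-x  1 ┃$ echo "test passed┃              
┃-rw-r--r--  1 ┃test passed        ┃              
┃$ uptime      ┃$ ls -la           ┃              
┃ 10:00  up 91 ┃-rw-r--r--  1 user ┃              
┃$ cd src      ┃-rw-r--r--  1 user ┃              
┃              ┃drwxr-xr-x  1 user ┃              
┃$ cd ..       ┗━━━━━━━━━━━━━━━━━━━┛              
┃                  ┃                              
┃$ █               ┃                              
┗━━━━━━━━━━━━━━━━━━┛                              
                                                  
                                                  
                                                  
                                                  
                                                  
                                                  
                                                  
                                                  


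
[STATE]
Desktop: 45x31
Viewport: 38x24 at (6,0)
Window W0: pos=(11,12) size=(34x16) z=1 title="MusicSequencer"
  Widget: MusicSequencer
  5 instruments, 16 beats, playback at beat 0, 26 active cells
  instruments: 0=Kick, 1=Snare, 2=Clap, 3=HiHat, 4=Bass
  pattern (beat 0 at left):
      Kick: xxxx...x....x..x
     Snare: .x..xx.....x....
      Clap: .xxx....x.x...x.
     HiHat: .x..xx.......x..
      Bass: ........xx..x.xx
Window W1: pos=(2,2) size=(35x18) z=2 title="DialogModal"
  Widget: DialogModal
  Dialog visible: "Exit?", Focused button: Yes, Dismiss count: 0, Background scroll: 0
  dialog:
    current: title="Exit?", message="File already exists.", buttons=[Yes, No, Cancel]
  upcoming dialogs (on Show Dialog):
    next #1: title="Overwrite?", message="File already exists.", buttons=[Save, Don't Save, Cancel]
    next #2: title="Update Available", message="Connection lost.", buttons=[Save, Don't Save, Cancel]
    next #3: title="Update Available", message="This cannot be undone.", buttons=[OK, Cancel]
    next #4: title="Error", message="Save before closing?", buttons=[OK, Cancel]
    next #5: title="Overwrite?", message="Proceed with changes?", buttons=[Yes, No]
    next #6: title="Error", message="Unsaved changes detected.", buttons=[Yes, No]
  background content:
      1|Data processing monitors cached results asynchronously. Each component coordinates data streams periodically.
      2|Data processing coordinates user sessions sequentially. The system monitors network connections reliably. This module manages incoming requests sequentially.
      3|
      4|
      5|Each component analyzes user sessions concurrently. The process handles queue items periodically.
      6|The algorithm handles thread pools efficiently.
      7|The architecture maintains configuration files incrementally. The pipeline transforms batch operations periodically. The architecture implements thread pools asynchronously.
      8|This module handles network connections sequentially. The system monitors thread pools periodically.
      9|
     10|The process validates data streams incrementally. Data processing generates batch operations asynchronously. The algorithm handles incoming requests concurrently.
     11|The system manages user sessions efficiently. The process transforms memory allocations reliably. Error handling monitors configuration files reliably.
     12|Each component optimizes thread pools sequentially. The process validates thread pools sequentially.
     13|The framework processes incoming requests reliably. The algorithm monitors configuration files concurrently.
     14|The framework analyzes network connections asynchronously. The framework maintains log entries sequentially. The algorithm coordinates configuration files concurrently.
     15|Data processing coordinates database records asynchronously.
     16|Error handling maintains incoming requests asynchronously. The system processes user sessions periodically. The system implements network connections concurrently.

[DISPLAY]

                                      
                                      
━━━━━━━━━━━━━━━━━━━━━━━━━━━━━━┓       
alogModal                     ┃       
──────────────────────────────┨       
a processing monitors cached r┃       
a processing coordinates user ┃       
                              ┃       
                              ┃       
h┌──────────────────────┐ sess┃       
 │        Exit?         │ pool┃       
 │ File already exists. │onfig┃       
s│ [Yes]  No   Cancel   │conne┃━━━━━━━
 └──────────────────────┘     ┃       
 process validates data stream┃───────
 system manages user sessions ┃       
h component optimizes thread p┃       
 framework processes incoming ┃       
 framework analyzes network co┃       
━━━━━━━━━━━━━━━━━━━━━━━━━━━━━━┛       
     ┃  Bass········██··█·██          
     ┃                                
     ┃                                
     ┃                                


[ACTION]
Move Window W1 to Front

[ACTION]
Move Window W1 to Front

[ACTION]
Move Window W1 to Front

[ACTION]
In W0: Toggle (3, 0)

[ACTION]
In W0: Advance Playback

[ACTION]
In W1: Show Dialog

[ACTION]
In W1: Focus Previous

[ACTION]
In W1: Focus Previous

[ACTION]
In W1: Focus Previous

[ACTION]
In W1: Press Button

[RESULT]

                                      
                                      
━━━━━━━━━━━━━━━━━━━━━━━━━━━━━━┓       
alogModal                     ┃       
──────────────────────────────┨       
a processing monitors cached r┃       
a processing coordinates user ┃       
                              ┃       
                              ┃       
h component analyzes user sess┃       
 algorithm handles thread pool┃       
 architecture maintains config┃       
s module handles network conne┃━━━━━━━
                              ┃       
 process validates data stream┃───────
 system manages user sessions ┃       
h component optimizes thread p┃       
 framework processes incoming ┃       
 framework analyzes network co┃       
━━━━━━━━━━━━━━━━━━━━━━━━━━━━━━┛       
     ┃  Bass········██··█·██          
     ┃                                
     ┃                                
     ┃                                


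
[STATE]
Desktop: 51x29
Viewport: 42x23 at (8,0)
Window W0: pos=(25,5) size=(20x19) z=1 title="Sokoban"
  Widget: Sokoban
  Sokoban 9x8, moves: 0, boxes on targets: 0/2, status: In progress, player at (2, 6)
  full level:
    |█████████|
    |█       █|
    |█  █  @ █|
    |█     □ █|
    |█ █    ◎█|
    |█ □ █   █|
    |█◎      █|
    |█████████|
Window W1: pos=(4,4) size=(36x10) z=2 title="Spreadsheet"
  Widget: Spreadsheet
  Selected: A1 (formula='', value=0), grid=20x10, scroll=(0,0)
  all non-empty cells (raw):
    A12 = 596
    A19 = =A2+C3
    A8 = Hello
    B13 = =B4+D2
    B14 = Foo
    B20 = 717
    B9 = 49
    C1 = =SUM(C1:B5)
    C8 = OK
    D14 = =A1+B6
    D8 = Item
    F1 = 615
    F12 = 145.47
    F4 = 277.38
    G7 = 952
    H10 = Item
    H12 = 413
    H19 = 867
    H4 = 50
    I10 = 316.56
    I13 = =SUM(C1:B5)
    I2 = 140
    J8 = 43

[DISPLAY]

                                          
                                          
                                          
                                          
━━━━━━━━━━━━━━━━━━━━━━━━━━━━━━━┓          
readsheet                      ┃━━━━┓     
───────────────────────────────┨    ┃     
                               ┃────┨     
    A       B       C       D  ┃    ┃     
-------------------------------┃    ┃     
      [0]       0#CIRC!        ┃    ┃     
        0       0       0      ┃    ┃     
        0       0       0      ┃    ┃     
━━━━━━━━━━━━━━━━━━━━━━━━━━━━━━━┛    ┃     
                 ┃█◎      █         ┃     
                 ┃█████████         ┃     
                 ┃Moves: 0  0/2     ┃     
                 ┃                  ┃     
                 ┃                  ┃     
                 ┃                  ┃     
                 ┃                  ┃     
                 ┃                  ┃     
                 ┃                  ┃     


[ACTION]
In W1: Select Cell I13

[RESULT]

                                          
                                          
                                          
                                          
━━━━━━━━━━━━━━━━━━━━━━━━━━━━━━━┓          
readsheet                      ┃━━━━┓     
───────────────────────────────┨    ┃     
: =SUM(C1:B5)                  ┃────┨     
    A       B       C       D  ┃    ┃     
-------------------------------┃    ┃     
        0       0#CIRC!        ┃    ┃     
        0       0       0      ┃    ┃     
        0       0       0      ┃    ┃     
━━━━━━━━━━━━━━━━━━━━━━━━━━━━━━━┛    ┃     
                 ┃█◎      █         ┃     
                 ┃█████████         ┃     
                 ┃Moves: 0  0/2     ┃     
                 ┃                  ┃     
                 ┃                  ┃     
                 ┃                  ┃     
                 ┃                  ┃     
                 ┃                  ┃     
                 ┃                  ┃     


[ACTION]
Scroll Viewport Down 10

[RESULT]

───────────────────────────────┨    ┃     
: =SUM(C1:B5)                  ┃────┨     
    A       B       C       D  ┃    ┃     
-------------------------------┃    ┃     
        0       0#CIRC!        ┃    ┃     
        0       0       0      ┃    ┃     
        0       0       0      ┃    ┃     
━━━━━━━━━━━━━━━━━━━━━━━━━━━━━━━┛    ┃     
                 ┃█◎      █         ┃     
                 ┃█████████         ┃     
                 ┃Moves: 0  0/2     ┃     
                 ┃                  ┃     
                 ┃                  ┃     
                 ┃                  ┃     
                 ┃                  ┃     
                 ┃                  ┃     
                 ┃                  ┃     
                 ┗━━━━━━━━━━━━━━━━━━┛     
                                          
                                          
                                          
                                          
                                          


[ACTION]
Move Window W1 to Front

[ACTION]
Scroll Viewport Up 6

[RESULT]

                                          
                                          
                                          
                                          
━━━━━━━━━━━━━━━━━━━━━━━━━━━━━━━┓          
readsheet                      ┃━━━━┓     
───────────────────────────────┨    ┃     
: =SUM(C1:B5)                  ┃────┨     
    A       B       C       D  ┃    ┃     
-------------------------------┃    ┃     
        0       0#CIRC!        ┃    ┃     
        0       0       0      ┃    ┃     
        0       0       0      ┃    ┃     
━━━━━━━━━━━━━━━━━━━━━━━━━━━━━━━┛    ┃     
                 ┃█◎      █         ┃     
                 ┃█████████         ┃     
                 ┃Moves: 0  0/2     ┃     
                 ┃                  ┃     
                 ┃                  ┃     
                 ┃                  ┃     
                 ┃                  ┃     
                 ┃                  ┃     
                 ┃                  ┃     


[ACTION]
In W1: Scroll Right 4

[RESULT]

                                          
                                          
                                          
                                          
━━━━━━━━━━━━━━━━━━━━━━━━━━━━━━━┓          
readsheet                      ┃━━━━┓     
───────────────────────────────┨    ┃     
: =SUM(C1:B5)                  ┃────┨     
    E       F       G       H  ┃    ┃     
-------------------------------┃    ┃     
        0     615       0      ┃    ┃     
        0       0       0      ┃    ┃     
        0       0       0      ┃    ┃     
━━━━━━━━━━━━━━━━━━━━━━━━━━━━━━━┛    ┃     
                 ┃█◎      █         ┃     
                 ┃█████████         ┃     
                 ┃Moves: 0  0/2     ┃     
                 ┃                  ┃     
                 ┃                  ┃     
                 ┃                  ┃     
                 ┃                  ┃     
                 ┃                  ┃     
                 ┃                  ┃     


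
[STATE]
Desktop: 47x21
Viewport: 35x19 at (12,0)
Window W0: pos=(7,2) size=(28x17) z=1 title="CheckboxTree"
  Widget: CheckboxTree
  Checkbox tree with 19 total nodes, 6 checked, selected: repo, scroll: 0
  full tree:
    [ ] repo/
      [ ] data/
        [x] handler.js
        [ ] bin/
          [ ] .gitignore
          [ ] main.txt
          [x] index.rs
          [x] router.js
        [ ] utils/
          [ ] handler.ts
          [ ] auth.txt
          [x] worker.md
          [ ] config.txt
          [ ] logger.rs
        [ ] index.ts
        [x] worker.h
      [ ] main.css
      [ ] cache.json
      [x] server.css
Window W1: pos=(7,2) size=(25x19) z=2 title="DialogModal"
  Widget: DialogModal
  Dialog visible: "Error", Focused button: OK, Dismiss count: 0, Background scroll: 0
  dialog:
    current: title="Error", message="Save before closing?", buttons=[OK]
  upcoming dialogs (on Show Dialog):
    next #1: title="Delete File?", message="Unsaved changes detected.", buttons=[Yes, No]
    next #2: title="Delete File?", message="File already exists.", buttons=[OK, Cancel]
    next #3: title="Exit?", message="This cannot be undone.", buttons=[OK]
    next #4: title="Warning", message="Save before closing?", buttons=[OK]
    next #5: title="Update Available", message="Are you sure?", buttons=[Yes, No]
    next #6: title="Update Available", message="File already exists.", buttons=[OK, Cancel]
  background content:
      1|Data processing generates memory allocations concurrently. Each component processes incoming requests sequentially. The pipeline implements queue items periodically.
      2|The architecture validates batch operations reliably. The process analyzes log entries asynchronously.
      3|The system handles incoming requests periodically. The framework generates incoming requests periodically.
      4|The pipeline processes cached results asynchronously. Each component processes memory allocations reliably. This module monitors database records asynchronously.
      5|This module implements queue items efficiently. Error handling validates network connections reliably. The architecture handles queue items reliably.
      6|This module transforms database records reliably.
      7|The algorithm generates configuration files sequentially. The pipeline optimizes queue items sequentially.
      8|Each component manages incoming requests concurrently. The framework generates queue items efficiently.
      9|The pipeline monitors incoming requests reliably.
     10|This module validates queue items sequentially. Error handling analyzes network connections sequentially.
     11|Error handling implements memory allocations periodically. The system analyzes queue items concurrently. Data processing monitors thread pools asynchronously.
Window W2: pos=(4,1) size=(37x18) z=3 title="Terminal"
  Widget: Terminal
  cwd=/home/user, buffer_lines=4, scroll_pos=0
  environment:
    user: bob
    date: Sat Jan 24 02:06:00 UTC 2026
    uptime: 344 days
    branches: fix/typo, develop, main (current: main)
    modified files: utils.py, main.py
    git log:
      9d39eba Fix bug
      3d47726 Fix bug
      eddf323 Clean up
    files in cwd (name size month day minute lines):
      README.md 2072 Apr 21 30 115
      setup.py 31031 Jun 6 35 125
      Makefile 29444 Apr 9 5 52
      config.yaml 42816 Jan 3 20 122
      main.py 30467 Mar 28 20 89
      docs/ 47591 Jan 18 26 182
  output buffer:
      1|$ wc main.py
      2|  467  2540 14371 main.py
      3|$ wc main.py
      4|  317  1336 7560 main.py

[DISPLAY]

                                   
━━━━━━━━━━━━━━━━━━━━━━━━━━━━┓      
al                          ┃      
────────────────────────────┨      
in.py                       ┃      
2540 14371 main.py          ┃      
in.py                       ┃      
1336 7560 main.py           ┃      
                            ┃      
                            ┃      
                            ┃      
                            ┃      
                            ┃      
                            ┃      
                            ┃      
                            ┃      
                            ┃      
                            ┃      
━━━━━━━━━━━━━━━━━━━━━━━━━━━━┛      


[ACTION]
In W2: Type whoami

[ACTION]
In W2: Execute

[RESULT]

                                   
━━━━━━━━━━━━━━━━━━━━━━━━━━━━┓      
al                          ┃      
────────────────────────────┨      
in.py                       ┃      
2540 14371 main.py          ┃      
in.py                       ┃      
1336 7560 main.py           ┃      
i                           ┃      
                            ┃      
                            ┃      
                            ┃      
                            ┃      
                            ┃      
                            ┃      
                            ┃      
                            ┃      
                            ┃      
━━━━━━━━━━━━━━━━━━━━━━━━━━━━┛      


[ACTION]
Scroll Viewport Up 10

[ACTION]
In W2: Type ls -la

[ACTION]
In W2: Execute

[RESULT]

                                   
━━━━━━━━━━━━━━━━━━━━━━━━━━━━┓      
al                          ┃      
────────────────────────────┨      
in.py                       ┃      
2540 14371 main.py          ┃      
in.py                       ┃      
1336 7560 main.py           ┃      
i                           ┃      
                            ┃      
a                           ┃      
r--  1 bob group     2072 Ap┃      
r--  1 bob group    31031 Ju┃      
r--  1 bob group    29444 Ap┃      
r--  1 bob group    42816 Ja┃      
r--  1 bob group    30467 Ma┃      
r-x  1 bob group    47591 Ja┃      
                            ┃      
━━━━━━━━━━━━━━━━━━━━━━━━━━━━┛      


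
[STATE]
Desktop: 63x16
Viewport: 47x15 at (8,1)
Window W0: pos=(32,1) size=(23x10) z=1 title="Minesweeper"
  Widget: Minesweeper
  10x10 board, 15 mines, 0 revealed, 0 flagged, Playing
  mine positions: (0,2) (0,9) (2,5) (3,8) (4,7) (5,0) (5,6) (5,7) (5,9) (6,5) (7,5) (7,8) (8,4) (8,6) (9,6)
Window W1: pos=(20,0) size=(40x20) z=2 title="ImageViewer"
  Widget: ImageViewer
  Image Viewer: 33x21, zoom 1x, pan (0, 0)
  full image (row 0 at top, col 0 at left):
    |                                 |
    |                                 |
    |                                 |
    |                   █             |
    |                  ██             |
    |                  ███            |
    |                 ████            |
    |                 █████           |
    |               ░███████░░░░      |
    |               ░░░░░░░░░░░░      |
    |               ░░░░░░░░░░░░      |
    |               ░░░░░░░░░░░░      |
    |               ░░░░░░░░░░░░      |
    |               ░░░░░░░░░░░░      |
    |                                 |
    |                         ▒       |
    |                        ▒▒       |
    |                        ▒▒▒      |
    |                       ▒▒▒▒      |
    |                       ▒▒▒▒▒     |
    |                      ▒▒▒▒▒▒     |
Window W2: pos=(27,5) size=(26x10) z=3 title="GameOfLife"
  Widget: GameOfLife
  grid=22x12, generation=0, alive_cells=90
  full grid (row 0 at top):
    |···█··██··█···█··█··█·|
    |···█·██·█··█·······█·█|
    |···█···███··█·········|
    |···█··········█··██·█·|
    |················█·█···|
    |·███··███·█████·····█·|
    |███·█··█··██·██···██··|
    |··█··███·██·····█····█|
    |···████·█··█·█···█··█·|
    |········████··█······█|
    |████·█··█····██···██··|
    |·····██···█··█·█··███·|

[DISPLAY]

            ┃ ImageViewer                      
            ┠──────────────────────────────────
            ┃                                  
            ┃                                  
            ┃      ┏━━━━━━━━━━━━━━━━━━━━━━━━┓  
            ┃      ┃ GameOfLife             ┃  
            ┃      ┠────────────────────────┨  
            ┃      ┃Gen: 0                  ┃  
            ┃      ┃···█··········█··██·█·  ┃  
            ┃      ┃················█·█···  ┃  
            ┃      ┃·███··███·█████·····█·  ┃  
            ┃      ┃███·█··█··██·██···██··  ┃  
            ┃      ┃··█··███·██·····█····█  ┃  
            ┃      ┗━━━━━━━━━━━━━━━━━━━━━━━━┛  
            ┃               ░░░░░░░░░░░░       


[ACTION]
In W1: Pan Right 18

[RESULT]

            ┃ ImageViewer                      
            ┠──────────────────────────────────
            ┃                                  
            ┃                                  
            ┃      ┏━━━━━━━━━━━━━━━━━━━━━━━━┓  
            ┃ █    ┃ GameOfLife             ┃  
            ┃██    ┠────────────────────────┨  
            ┃███   ┃Gen: 0                  ┃  
            ┃███   ┃···█··········█··██·█·  ┃  
            ┃████  ┃················█·█···  ┃  
            ┃█████░┃·███··███·█████·····█·  ┃  
            ┃░░░░░░┃███·█··█··██·██···██··  ┃  
            ┃░░░░░░┃··█··███·██·····█····█  ┃  
            ┃░░░░░░┗━━━━━━━━━━━━━━━━━━━━━━━━┛  
            ┃░░░░░░░░░                         


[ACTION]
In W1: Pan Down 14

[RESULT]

            ┃ ImageViewer                      
            ┠──────────────────────────────────
            ┃                                  
            ┃       ▒                          
            ┃      ┏━━━━━━━━━━━━━━━━━━━━━━━━┓  
            ┃      ┃ GameOfLife             ┃  
            ┃     ▒┠────────────────────────┨  
            ┃     ▒┃Gen: 0                  ┃  
            ┃    ▒▒┃···█··········█··██·█·  ┃  
            ┃      ┃················█·█···  ┃  
            ┃      ┃·███··███·█████·····█·  ┃  
            ┃      ┃███·█··█··██·██···██··  ┃  
            ┃      ┃··█··███·██·····█····█  ┃  
            ┃      ┗━━━━━━━━━━━━━━━━━━━━━━━━┛  
            ┃                                  


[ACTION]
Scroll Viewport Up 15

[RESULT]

            ┏━━━━━━━━━━━━━━━━━━━━━━━━━━━━━━━━━━
            ┃ ImageViewer                      
            ┠──────────────────────────────────
            ┃                                  
            ┃       ▒                          
            ┃      ┏━━━━━━━━━━━━━━━━━━━━━━━━┓  
            ┃      ┃ GameOfLife             ┃  
            ┃     ▒┠────────────────────────┨  
            ┃     ▒┃Gen: 0                  ┃  
            ┃    ▒▒┃···█··········█··██·█·  ┃  
            ┃      ┃················█·█···  ┃  
            ┃      ┃·███··███·█████·····█·  ┃  
            ┃      ┃███·█··█··██·██···██··  ┃  
            ┃      ┃··█··███·██·····█····█  ┃  
            ┃      ┗━━━━━━━━━━━━━━━━━━━━━━━━┛  


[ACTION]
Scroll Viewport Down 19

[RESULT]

            ┃ ImageViewer                      
            ┠──────────────────────────────────
            ┃                                  
            ┃       ▒                          
            ┃      ┏━━━━━━━━━━━━━━━━━━━━━━━━┓  
            ┃      ┃ GameOfLife             ┃  
            ┃     ▒┠────────────────────────┨  
            ┃     ▒┃Gen: 0                  ┃  
            ┃    ▒▒┃···█··········█··██·█·  ┃  
            ┃      ┃················█·█···  ┃  
            ┃      ┃·███··███·█████·····█·  ┃  
            ┃      ┃███·█··█··██·██···██··  ┃  
            ┃      ┃··█··███·██·····█····█  ┃  
            ┃      ┗━━━━━━━━━━━━━━━━━━━━━━━━┛  
            ┃                                  
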